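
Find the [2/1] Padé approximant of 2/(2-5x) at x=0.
1/(1 - 5*x/2)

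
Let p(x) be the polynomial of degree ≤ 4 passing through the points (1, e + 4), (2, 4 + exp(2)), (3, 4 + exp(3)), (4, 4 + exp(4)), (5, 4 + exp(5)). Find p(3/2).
-35*exp(3)/64 - 5*exp(5)/128 + 35*e/128 + 4 + 35*exp(2)/32 + 7*exp(4)/32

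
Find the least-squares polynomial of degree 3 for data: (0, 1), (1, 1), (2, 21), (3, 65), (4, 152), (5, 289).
11/14 + (-293/84)x + (37/14)x² + (23/12)x³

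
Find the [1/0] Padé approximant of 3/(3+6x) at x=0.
1 - 2*x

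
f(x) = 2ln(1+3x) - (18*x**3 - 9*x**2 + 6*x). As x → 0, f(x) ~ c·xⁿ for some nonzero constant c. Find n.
4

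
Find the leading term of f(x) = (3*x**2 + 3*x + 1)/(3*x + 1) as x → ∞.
x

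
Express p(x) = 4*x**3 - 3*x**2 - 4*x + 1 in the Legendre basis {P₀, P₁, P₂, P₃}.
(-8/5)P₁ + (-2)P₂ + (8/5)P₃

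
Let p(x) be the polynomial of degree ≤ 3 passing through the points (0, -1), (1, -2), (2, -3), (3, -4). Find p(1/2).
-3/2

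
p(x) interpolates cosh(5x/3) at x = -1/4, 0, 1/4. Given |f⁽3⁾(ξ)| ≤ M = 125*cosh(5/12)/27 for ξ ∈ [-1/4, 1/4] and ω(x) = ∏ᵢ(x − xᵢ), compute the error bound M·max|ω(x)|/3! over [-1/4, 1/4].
125*sqrt(3)*cosh(5/12)/46656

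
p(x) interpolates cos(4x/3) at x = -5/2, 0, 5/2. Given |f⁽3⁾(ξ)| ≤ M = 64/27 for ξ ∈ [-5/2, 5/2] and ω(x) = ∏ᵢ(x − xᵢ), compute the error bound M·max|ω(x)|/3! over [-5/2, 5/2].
1000*sqrt(3)/729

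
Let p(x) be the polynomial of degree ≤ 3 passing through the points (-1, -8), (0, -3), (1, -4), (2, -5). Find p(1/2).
-25/8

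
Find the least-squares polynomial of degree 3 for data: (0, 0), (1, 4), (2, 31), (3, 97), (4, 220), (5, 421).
-11/63 + (17/378)x + (403/252)x² + (329/108)x³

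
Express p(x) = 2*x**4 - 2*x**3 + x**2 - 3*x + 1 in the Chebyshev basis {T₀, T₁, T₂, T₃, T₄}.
(9/4)T₀ + (-9/2)T₁ + (3/2)T₂ + (-1/2)T₃ + (1/4)T₄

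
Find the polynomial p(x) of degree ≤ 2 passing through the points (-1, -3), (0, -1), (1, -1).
-x**2 + x - 1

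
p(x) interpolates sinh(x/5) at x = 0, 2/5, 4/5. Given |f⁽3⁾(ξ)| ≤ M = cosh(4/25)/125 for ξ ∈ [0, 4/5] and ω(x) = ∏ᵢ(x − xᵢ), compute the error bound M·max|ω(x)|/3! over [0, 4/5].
8*sqrt(3)*cosh(4/25)/421875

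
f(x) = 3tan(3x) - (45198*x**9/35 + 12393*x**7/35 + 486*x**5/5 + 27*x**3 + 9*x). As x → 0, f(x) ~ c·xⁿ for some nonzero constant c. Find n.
11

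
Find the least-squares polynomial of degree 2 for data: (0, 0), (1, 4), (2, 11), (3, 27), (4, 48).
12/35 + (-27/70)x + (43/14)x²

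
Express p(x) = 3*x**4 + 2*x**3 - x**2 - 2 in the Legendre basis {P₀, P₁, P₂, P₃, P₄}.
(-26/15)P₀ + (6/5)P₁ + (22/21)P₂ + (4/5)P₃ + (24/35)P₄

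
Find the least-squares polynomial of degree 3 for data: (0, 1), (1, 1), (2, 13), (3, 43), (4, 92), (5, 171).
37/42 + (-943/252)x + (68/21)x² + (31/36)x³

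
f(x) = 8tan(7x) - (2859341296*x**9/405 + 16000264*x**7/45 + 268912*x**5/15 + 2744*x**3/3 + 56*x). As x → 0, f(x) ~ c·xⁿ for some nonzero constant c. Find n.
11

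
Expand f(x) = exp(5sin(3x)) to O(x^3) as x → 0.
1 + 15*x + 225*x**2/2 + O(x**3)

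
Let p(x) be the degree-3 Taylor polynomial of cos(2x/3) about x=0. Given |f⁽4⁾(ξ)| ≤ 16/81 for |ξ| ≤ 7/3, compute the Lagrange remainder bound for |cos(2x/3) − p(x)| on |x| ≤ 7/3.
4802/19683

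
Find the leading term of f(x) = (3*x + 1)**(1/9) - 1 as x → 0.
x/3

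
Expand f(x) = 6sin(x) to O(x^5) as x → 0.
6*x - x**3 + O(x**5)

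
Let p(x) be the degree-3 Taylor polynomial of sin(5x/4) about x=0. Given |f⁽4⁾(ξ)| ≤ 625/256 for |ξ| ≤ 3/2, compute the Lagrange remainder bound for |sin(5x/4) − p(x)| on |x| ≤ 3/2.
16875/32768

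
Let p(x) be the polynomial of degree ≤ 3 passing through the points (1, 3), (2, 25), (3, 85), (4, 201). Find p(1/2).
5/8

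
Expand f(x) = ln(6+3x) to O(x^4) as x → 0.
log(6) + x/2 - x**2/8 + x**3/24 + O(x**4)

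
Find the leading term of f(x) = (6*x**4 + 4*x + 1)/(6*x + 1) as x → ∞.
x**3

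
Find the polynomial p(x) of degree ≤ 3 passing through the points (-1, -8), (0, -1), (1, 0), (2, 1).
x**3 - 3*x**2 + 3*x - 1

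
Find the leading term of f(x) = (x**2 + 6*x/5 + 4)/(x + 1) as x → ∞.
x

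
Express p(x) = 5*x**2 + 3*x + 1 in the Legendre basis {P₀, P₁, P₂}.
(8/3)P₀ + (3)P₁ + (10/3)P₂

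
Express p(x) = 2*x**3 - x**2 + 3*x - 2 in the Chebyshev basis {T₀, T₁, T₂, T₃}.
(-5/2)T₀ + (9/2)T₁ + (-1/2)T₂ + (1/2)T₃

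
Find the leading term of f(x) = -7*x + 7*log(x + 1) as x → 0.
-7*x**2/2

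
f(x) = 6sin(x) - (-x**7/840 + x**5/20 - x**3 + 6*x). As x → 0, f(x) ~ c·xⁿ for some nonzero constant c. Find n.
9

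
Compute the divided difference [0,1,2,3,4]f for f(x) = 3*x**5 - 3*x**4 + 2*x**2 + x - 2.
27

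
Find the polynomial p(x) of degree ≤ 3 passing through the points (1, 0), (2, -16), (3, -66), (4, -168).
-3*x**3 + x**2 + 2*x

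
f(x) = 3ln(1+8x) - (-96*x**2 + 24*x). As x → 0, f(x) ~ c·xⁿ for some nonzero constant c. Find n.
3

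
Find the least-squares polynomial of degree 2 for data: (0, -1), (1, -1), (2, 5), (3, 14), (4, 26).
-47/35 + (-57/70)x + (27/14)x²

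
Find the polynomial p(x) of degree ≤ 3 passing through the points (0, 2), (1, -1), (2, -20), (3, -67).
-2*x**3 - 2*x**2 + x + 2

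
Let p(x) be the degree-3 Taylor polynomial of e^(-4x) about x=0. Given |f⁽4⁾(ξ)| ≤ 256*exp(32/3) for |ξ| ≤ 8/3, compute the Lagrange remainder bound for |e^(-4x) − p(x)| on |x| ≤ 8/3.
131072*exp(32/3)/243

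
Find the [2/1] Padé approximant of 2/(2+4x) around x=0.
1/(2*x + 1)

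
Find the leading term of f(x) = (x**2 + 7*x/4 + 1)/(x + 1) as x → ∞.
x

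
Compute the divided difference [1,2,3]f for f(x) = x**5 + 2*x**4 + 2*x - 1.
140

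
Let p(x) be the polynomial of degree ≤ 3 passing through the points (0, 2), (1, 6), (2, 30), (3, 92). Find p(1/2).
21/8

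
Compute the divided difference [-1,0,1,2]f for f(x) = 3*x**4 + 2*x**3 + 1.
8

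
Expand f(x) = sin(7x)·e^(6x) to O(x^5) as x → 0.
7*x + 42*x**2 + 413*x**3/6 - 91*x**4 + O(x**5)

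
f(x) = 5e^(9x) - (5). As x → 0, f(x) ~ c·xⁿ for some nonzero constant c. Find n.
1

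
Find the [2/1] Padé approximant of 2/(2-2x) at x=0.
1/(1 - x)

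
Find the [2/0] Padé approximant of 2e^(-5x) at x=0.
25*x**2 - 10*x + 2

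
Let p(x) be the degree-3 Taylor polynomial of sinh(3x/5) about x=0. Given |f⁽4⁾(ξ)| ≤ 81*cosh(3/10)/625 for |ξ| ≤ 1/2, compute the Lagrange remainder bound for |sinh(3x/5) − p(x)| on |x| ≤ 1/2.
27*cosh(3/10)/80000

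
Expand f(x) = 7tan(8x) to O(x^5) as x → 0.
56*x + 3584*x**3/3 + O(x**5)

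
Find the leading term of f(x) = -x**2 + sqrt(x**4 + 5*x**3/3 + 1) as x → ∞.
5*x/6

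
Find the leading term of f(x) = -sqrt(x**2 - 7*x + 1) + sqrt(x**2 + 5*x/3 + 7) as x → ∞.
13/3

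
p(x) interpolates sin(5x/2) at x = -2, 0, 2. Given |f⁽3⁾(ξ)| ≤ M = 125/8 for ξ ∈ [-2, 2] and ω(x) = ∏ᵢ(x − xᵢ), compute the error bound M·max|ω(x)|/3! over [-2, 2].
125*sqrt(3)/27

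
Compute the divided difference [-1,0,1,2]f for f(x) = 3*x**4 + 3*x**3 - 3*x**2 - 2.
9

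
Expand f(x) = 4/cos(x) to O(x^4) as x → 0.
4 + 2*x**2 + O(x**4)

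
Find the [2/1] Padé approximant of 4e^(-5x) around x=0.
(50*x**2/3 - 40*x/3 + 4)/(5*x/3 + 1)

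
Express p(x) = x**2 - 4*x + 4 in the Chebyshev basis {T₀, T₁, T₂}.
(9/2)T₀ + (-4)T₁ + (1/2)T₂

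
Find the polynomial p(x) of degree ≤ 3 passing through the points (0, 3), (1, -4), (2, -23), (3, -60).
-x**3 - 3*x**2 - 3*x + 3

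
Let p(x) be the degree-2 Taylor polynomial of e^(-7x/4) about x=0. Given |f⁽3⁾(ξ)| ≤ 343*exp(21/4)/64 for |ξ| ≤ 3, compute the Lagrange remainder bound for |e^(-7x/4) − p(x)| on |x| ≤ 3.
3087*exp(21/4)/128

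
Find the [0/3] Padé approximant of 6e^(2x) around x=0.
6/(-4*x**3/3 + 2*x**2 - 2*x + 1)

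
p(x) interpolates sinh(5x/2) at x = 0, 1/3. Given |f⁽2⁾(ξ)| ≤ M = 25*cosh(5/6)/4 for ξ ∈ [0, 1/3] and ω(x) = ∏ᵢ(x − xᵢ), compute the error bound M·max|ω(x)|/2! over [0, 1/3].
25*cosh(5/6)/288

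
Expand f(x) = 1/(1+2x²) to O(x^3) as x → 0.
1 - 2*x**2 + O(x**3)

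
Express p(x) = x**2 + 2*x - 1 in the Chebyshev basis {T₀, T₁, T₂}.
(-1/2)T₀ + (2)T₁ + (1/2)T₂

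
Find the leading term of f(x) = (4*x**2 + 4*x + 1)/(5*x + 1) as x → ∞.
4*x/5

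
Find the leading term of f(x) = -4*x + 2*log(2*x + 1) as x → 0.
-4*x**2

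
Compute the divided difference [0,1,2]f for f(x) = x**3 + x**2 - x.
4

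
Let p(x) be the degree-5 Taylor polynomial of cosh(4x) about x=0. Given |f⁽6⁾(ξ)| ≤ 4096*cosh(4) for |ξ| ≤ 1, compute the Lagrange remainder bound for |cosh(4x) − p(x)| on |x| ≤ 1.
256*cosh(4)/45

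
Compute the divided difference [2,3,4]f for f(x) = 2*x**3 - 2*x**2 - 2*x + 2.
16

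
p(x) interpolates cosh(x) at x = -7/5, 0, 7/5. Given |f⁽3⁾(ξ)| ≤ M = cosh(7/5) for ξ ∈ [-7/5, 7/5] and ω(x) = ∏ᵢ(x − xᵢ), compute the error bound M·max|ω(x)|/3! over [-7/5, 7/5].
343*sqrt(3)*cosh(7/5)/3375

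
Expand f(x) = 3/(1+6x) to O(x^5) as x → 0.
3 - 18*x + 108*x**2 - 648*x**3 + 3888*x**4 + O(x**5)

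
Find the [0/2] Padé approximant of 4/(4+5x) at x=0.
1/(5*x/4 + 1)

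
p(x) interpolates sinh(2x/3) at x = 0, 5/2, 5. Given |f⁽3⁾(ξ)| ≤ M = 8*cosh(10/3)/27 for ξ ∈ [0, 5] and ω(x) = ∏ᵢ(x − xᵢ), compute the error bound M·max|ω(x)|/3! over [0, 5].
125*sqrt(3)*cosh(10/3)/729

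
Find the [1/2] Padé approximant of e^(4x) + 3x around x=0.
(725*x/123 + 1)/(-32*x**2/123 - 136*x/123 + 1)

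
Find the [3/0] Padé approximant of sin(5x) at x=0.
-125*x**3/6 + 5*x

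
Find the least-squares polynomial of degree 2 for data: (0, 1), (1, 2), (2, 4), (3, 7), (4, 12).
38/35 + (9/70)x + (9/14)x²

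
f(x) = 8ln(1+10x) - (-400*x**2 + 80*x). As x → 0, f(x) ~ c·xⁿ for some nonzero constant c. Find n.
3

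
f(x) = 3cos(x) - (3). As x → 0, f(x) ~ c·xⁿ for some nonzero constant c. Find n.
2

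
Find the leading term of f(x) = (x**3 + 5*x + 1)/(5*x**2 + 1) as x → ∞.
x/5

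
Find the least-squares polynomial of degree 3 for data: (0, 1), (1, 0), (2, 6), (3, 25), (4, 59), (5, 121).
17/21 + (-82/63)x + (-1/12)x² + (37/36)x³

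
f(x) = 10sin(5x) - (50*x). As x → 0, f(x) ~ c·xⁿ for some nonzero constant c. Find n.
3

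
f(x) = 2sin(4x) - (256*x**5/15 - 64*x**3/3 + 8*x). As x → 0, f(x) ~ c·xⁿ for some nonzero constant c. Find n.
7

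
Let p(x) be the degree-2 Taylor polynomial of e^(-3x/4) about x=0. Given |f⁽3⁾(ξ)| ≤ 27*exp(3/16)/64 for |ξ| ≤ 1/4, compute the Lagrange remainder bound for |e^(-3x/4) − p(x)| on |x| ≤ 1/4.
9*exp(3/16)/8192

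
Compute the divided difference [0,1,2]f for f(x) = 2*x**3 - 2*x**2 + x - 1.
4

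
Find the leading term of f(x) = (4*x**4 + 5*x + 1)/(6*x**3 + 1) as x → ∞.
2*x/3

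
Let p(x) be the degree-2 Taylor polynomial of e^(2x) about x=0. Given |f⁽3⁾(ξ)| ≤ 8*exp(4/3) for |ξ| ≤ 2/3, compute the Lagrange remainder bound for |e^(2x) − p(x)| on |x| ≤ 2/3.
32*exp(4/3)/81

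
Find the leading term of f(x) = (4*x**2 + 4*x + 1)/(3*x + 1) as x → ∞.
4*x/3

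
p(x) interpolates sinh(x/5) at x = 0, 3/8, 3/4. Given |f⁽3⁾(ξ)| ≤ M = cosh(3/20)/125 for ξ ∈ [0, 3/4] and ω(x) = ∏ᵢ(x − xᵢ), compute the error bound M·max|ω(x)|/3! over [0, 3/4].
sqrt(3)*cosh(3/20)/64000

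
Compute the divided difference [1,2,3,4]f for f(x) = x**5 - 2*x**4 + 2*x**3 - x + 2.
47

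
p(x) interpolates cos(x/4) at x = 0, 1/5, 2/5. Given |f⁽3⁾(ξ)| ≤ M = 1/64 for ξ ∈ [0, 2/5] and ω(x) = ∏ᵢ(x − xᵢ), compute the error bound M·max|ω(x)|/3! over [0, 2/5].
sqrt(3)/216000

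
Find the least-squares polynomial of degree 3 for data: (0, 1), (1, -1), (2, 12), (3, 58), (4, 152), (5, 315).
13/14 + (-281/84)x + (-19/14)x² + (35/12)x³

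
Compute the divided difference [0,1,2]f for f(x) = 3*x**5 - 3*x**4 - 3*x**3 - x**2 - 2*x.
14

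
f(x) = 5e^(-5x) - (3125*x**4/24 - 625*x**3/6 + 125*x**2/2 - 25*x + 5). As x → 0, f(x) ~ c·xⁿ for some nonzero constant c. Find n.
5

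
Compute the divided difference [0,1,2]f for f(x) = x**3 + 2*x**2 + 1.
5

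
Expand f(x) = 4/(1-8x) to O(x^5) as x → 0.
4 + 32*x + 256*x**2 + 2048*x**3 + 16384*x**4 + O(x**5)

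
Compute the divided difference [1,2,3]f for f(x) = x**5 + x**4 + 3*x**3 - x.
133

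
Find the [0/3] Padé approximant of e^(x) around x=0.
1/(-x**3/6 + x**2/2 - x + 1)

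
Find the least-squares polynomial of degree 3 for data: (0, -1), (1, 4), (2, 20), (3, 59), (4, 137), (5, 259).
-17/21 + (145/63)x + (1/12)x² + (71/36)x³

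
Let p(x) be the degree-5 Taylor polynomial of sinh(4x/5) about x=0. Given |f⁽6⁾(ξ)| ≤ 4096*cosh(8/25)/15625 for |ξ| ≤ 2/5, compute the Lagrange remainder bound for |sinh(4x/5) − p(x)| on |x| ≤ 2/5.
16384*cosh(8/25)/10986328125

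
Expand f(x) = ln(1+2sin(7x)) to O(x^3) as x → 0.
14*x - 98*x**2 + O(x**3)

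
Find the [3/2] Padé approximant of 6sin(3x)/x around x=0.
(18 - 189*x**2/10)/(9*x**2/20 + 1)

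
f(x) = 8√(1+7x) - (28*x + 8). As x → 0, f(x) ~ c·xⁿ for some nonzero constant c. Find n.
2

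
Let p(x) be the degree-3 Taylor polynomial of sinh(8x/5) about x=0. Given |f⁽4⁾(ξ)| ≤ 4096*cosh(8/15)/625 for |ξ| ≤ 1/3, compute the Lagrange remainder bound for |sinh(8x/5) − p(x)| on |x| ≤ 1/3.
512*cosh(8/15)/151875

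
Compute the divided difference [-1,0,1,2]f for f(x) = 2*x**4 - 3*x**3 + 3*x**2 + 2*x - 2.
1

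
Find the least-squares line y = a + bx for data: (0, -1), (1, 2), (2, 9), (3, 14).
a = -9/5, b = 26/5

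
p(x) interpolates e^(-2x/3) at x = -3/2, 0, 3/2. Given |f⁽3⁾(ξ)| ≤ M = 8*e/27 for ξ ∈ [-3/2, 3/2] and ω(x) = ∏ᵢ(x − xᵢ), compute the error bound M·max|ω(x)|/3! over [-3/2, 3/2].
sqrt(3)*e/27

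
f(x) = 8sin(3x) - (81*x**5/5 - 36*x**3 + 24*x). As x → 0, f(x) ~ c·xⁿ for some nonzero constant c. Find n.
7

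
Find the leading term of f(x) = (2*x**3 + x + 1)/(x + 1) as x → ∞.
2*x**2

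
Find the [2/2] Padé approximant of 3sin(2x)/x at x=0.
(6 - 14*x**2/5)/(x**2/5 + 1)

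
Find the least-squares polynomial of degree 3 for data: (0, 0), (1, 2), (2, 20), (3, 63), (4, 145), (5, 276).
-1/14 + (-107/84)x + (12/7)x² + (23/12)x³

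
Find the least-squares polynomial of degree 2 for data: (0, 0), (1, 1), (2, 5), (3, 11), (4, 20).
-1/35 + (-1/7)x + (9/7)x²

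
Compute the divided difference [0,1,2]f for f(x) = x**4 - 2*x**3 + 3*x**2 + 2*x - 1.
4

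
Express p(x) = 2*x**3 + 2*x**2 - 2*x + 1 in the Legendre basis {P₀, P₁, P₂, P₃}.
(5/3)P₀ + (-4/5)P₁ + (4/3)P₂ + (4/5)P₃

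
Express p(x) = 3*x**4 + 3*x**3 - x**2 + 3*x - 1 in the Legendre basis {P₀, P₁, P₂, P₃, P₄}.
(-11/15)P₀ + (24/5)P₁ + (22/21)P₂ + (6/5)P₃ + (24/35)P₄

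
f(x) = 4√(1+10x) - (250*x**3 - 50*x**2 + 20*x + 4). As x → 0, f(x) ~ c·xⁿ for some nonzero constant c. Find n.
4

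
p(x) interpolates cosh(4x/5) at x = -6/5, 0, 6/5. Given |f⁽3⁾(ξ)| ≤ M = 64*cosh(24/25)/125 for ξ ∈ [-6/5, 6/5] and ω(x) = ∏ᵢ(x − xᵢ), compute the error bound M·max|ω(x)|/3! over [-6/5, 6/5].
512*sqrt(3)*cosh(24/25)/15625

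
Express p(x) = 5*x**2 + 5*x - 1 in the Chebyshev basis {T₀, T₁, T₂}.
(3/2)T₀ + (5)T₁ + (5/2)T₂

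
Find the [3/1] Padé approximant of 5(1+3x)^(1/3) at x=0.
(-5*x**3/3 + 5*x**2 + 15*x + 5)/(2*x + 1)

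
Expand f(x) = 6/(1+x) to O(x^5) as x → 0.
6 - 6*x + 6*x**2 - 6*x**3 + 6*x**4 + O(x**5)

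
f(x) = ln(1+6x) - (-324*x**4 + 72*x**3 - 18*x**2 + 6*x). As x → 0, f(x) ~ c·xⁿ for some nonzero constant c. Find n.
5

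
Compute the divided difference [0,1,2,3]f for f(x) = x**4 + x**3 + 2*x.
7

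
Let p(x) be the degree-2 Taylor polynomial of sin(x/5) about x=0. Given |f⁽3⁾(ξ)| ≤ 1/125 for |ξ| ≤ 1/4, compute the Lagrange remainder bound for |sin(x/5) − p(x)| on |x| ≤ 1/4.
1/48000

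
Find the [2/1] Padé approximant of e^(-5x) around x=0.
(25*x**2/6 - 10*x/3 + 1)/(5*x/3 + 1)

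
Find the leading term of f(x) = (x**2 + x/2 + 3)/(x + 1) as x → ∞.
x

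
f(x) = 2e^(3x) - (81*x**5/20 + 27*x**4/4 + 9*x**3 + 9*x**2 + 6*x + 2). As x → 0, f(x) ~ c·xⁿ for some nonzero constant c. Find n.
6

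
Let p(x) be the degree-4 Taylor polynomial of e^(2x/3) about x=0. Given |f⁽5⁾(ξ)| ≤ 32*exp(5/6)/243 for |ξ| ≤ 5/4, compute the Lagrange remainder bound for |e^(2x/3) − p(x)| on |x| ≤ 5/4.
625*exp(5/6)/186624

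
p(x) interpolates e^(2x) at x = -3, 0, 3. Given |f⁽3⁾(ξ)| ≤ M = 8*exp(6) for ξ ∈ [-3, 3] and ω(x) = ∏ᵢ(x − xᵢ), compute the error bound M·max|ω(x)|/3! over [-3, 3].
8*sqrt(3)*exp(6)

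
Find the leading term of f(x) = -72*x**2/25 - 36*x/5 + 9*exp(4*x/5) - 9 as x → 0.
96*x**3/125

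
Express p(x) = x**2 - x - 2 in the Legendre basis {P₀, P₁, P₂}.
(-5/3)P₀ - P₁ + (2/3)P₂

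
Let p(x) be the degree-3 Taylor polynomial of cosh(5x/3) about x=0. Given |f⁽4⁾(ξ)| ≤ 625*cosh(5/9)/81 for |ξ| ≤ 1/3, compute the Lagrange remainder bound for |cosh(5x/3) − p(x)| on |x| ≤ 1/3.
625*cosh(5/9)/157464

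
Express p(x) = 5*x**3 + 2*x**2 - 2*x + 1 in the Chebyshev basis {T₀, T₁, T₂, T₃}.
(2)T₀ + (7/4)T₁ + T₂ + (5/4)T₃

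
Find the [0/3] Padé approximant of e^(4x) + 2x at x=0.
1/(-392*x**3/3 + 28*x**2 - 6*x + 1)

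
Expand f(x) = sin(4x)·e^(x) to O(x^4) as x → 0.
4*x + 4*x**2 - 26*x**3/3 + O(x**4)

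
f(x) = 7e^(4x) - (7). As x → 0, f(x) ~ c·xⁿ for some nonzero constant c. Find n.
1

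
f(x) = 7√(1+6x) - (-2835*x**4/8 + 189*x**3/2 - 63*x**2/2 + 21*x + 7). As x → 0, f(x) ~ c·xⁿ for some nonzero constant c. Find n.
5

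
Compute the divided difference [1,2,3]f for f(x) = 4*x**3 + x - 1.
24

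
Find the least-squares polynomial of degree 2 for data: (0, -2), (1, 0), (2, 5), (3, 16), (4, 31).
-64/35 + (-33/35)x + (16/7)x²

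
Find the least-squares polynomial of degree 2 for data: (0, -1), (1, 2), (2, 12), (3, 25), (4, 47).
-33/35 + (13/70)x + (41/14)x²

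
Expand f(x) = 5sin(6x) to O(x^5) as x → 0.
30*x - 180*x**3 + O(x**5)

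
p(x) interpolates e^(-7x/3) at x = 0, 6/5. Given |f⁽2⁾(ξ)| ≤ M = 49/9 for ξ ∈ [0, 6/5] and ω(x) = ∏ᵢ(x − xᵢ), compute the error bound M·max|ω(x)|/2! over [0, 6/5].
49/50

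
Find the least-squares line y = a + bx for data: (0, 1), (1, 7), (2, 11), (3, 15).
a = 8/5, b = 23/5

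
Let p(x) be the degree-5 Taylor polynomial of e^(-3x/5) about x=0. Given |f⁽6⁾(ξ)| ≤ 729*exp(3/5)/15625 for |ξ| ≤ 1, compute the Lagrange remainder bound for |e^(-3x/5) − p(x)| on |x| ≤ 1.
81*exp(3/5)/1250000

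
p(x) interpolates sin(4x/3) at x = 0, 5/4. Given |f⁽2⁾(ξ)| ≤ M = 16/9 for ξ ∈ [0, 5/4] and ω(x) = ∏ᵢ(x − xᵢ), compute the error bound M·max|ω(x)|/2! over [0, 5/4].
25/72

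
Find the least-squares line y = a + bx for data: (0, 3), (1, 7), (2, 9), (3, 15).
a = 14/5, b = 19/5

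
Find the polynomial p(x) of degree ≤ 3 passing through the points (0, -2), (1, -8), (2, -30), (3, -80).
-2*x**3 - 2*x**2 - 2*x - 2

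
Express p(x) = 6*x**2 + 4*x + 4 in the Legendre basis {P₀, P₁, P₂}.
(6)P₀ + (4)P₁ + (4)P₂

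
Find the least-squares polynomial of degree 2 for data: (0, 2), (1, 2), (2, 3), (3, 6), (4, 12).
11/5 + (-8/5)x + x²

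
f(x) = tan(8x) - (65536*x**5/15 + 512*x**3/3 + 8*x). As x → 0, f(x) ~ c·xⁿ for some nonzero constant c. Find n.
7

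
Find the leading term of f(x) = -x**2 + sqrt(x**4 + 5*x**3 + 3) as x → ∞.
5*x/2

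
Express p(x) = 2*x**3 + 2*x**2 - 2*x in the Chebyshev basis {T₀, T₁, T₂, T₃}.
T₀ + (-1/2)T₁ + T₂ + (1/2)T₃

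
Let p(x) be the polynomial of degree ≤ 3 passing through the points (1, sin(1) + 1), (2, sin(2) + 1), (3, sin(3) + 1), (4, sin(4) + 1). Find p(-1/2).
-189*sin(2)/16 + 1 + 135*sin(3)/16 - 35*sin(4)/16 + 105*sin(1)/16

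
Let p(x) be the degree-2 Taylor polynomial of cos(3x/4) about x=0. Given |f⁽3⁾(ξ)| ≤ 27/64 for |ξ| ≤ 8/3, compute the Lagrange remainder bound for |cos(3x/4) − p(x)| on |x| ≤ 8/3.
4/3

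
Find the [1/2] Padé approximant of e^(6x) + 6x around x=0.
(74*x/7 + 1)/(-6*x**2/7 - 10*x/7 + 1)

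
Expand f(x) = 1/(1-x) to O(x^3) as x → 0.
1 + x + x**2 + O(x**3)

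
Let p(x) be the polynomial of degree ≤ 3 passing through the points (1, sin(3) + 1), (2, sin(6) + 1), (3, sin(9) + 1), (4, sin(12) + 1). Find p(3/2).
15*sin(6)/16 - 5*sin(9)/16 + sin(12)/16 + 5*sin(3)/16 + 1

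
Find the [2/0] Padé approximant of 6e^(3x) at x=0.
27*x**2 + 18*x + 6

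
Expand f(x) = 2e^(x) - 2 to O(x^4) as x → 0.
2*x + x**2 + x**3/3 + O(x**4)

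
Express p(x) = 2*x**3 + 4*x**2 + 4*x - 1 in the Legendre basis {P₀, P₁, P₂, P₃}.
(1/3)P₀ + (26/5)P₁ + (8/3)P₂ + (4/5)P₃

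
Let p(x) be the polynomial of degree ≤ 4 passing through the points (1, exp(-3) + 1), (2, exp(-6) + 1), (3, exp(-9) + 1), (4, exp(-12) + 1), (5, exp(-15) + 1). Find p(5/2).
(-5*exp(12) - 20*exp(3) + 3 + 90*exp(6) + 60*exp(9) + 128*exp(15))*exp(-15)/128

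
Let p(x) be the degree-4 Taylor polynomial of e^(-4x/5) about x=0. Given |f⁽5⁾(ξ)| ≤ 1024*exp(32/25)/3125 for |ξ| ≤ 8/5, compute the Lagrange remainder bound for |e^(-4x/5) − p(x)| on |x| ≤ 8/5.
4194304*exp(32/25)/146484375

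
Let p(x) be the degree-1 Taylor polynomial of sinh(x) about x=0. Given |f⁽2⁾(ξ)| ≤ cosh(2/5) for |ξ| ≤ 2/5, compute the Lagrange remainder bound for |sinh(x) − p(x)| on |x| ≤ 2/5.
2*cosh(2/5)/25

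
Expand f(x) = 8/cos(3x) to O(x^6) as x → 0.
8 + 36*x**2 + 135*x**4 + O(x**6)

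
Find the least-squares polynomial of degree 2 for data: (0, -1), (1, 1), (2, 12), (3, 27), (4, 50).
-43/35 + (-12/35)x + (23/7)x²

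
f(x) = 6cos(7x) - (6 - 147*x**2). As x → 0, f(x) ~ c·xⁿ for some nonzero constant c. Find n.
4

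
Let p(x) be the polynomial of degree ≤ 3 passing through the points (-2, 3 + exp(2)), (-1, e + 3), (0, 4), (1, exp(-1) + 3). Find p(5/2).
(e*(-35*exp(2) - 141 + 135*e) + 105)*exp(-1)/16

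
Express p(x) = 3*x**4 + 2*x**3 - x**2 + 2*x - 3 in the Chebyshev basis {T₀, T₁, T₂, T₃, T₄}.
(-19/8)T₀ + (7/2)T₁ + T₂ + (1/2)T₃ + (3/8)T₄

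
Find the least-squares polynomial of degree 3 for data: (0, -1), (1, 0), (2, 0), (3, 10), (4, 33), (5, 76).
-17/21 + (29/18)x + (-53/21)x² + (19/18)x³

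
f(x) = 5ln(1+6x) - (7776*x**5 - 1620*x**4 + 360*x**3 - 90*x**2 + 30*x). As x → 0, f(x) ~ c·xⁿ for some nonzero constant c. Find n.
6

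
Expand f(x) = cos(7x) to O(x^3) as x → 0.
1 - 49*x**2/2 + O(x**3)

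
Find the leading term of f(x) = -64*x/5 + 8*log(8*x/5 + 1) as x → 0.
-256*x**2/25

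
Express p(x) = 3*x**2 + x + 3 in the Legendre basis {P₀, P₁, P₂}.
(4)P₀ + P₁ + (2)P₂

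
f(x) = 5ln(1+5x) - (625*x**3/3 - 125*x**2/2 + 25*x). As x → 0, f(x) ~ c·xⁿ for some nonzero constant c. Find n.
4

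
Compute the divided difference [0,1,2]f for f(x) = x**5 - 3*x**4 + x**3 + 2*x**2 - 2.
-1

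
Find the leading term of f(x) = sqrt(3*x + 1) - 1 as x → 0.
3*x/2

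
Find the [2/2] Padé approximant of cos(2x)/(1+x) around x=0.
(-4*x**2/3 - x/3 + 1)/(x**2/3 + 2*x/3 + 1)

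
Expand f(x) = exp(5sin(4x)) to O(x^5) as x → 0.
1 + 20*x + 200*x**2 + 1280*x**3 + 5600*x**4 + O(x**5)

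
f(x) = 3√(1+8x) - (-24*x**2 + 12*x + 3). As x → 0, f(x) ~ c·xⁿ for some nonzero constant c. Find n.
3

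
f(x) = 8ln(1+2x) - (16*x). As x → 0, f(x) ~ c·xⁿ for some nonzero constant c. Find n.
2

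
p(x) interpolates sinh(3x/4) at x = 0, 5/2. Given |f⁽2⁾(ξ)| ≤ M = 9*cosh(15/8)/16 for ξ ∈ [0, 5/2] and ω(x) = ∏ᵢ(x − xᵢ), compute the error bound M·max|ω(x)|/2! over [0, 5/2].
225*cosh(15/8)/512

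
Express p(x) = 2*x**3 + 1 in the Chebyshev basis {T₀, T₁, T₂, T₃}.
T₀ + (3/2)T₁ + (1/2)T₃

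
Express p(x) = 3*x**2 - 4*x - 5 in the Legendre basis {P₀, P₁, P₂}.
(-4)P₀ + (-4)P₁ + (2)P₂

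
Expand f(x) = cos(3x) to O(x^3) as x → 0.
1 - 9*x**2/2 + O(x**3)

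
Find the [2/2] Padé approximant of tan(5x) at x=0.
5*x/(1 - 25*x**2/3)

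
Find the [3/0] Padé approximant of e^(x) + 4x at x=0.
x**3/6 + x**2/2 + 5*x + 1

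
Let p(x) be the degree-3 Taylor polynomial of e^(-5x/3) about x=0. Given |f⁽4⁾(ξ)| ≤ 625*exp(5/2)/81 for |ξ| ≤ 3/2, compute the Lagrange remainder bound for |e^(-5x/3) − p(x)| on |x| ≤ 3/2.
625*exp(5/2)/384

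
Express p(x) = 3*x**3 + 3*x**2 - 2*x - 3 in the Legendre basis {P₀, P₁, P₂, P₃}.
(-2)P₀ + (-1/5)P₁ + (2)P₂ + (6/5)P₃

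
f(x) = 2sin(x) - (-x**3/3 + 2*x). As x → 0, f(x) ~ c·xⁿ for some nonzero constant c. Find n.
5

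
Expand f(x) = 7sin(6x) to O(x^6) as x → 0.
42*x - 252*x**3 + 2268*x**5/5 + O(x**6)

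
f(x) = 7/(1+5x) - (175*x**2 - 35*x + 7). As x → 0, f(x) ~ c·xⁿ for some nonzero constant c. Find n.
3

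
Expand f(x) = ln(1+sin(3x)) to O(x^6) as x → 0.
3*x - 9*x**2/2 + 9*x**3/2 - 27*x**4/4 + 81*x**5/8 + O(x**6)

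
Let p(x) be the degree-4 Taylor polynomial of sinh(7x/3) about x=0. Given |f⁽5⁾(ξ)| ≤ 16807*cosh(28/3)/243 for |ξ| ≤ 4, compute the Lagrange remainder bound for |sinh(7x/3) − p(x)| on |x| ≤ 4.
2151296*cosh(28/3)/3645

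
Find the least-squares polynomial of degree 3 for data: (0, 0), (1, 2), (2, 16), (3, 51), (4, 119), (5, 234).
-23/126 + (161/108)x + (-89/126)x² + (211/108)x³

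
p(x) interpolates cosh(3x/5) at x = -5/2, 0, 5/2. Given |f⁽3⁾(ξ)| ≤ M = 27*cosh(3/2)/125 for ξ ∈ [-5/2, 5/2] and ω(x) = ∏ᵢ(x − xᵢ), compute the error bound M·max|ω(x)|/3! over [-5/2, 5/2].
sqrt(3)*cosh(3/2)/8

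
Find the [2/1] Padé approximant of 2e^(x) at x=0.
(x**2/3 + 4*x/3 + 2)/(1 - x/3)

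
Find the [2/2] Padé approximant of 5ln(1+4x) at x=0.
20*x*(2*x + 1)/(8*x**2/3 + 4*x + 1)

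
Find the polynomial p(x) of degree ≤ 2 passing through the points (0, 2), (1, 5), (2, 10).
x**2 + 2*x + 2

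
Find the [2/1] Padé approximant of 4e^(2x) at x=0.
(8*x**2/3 + 16*x/3 + 4)/(1 - 2*x/3)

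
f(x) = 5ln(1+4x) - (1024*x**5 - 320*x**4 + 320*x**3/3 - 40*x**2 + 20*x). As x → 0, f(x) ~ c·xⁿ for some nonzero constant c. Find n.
6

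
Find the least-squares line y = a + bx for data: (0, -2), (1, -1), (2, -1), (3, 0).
a = -19/10, b = 3/5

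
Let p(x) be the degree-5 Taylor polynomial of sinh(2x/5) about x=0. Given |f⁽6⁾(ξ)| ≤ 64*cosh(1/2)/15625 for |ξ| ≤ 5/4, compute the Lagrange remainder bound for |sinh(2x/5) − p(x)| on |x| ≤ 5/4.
cosh(1/2)/46080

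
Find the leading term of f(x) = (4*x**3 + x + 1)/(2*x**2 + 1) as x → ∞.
2*x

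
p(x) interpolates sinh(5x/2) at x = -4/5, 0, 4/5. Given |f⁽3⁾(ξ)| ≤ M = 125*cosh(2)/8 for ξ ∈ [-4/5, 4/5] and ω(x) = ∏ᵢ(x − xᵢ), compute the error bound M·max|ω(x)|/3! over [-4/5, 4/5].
8*sqrt(3)*cosh(2)/27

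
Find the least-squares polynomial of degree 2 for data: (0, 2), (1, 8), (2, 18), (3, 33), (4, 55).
16/7 + (177/70)x + (37/14)x²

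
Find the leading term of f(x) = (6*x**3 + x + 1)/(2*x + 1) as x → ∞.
3*x**2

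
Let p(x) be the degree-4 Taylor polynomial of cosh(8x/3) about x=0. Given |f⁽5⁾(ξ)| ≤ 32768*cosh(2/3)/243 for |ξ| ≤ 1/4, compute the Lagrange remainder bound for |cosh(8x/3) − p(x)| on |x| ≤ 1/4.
4*cosh(2/3)/3645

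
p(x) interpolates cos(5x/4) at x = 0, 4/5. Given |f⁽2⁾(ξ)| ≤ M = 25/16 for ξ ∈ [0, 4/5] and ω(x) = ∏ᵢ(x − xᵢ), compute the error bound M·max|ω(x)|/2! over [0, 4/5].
1/8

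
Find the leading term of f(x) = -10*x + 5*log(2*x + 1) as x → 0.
-10*x**2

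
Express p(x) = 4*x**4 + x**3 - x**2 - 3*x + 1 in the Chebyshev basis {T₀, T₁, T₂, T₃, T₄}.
(2)T₀ + (-9/4)T₁ + (3/2)T₂ + (1/4)T₃ + (1/2)T₄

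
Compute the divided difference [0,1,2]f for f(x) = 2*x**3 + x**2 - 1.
7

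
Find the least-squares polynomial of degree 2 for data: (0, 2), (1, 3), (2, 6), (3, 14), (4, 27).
82/35 + (-153/70)x + (29/14)x²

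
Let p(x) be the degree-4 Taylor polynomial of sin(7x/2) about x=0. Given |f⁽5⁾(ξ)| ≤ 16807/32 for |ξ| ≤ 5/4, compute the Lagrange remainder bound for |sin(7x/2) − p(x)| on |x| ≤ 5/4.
10504375/786432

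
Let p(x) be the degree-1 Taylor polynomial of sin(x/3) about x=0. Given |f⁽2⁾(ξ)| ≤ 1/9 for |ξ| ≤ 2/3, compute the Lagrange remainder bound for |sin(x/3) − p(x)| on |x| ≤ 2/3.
2/81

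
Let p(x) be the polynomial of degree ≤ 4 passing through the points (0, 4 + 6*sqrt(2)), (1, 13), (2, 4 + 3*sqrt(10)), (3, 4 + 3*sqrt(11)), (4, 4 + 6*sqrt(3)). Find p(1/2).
-105*sqrt(10)/64 - 15*sqrt(3)/64 + 21*sqrt(11)/32 + 105*sqrt(2)/64 + 443/32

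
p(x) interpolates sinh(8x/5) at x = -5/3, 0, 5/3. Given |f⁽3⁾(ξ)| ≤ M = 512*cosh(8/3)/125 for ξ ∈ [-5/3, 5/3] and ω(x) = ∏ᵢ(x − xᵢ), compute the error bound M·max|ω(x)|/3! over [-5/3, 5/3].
512*sqrt(3)*cosh(8/3)/729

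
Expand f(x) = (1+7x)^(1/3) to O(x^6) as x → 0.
1 + 7*x/3 - 49*x**2/9 + 1715*x**3/81 - 24010*x**4/243 + 369754*x**5/729 + O(x**6)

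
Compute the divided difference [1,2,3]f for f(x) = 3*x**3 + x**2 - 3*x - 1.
19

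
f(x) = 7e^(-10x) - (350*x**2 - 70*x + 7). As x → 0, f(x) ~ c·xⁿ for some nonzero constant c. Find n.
3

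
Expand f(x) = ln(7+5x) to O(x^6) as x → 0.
log(7) + 5*x/7 - 25*x**2/98 + 125*x**3/1029 - 625*x**4/9604 + 625*x**5/16807 + O(x**6)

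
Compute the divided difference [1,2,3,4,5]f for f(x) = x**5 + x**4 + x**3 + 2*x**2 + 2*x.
16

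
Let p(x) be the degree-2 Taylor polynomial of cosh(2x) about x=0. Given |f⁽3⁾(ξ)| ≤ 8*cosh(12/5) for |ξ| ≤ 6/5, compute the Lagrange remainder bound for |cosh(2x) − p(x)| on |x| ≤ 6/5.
288*cosh(12/5)/125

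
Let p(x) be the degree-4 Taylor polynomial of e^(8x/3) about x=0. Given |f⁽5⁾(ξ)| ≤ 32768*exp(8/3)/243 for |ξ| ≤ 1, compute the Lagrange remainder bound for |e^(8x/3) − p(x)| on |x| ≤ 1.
4096*exp(8/3)/3645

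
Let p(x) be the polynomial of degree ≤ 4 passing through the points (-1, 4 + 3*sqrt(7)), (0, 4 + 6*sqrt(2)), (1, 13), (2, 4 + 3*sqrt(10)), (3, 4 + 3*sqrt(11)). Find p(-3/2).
-315*sqrt(2)/16 - 135*sqrt(10)/32 + 105*sqrt(11)/128 + 945*sqrt(7)/128 + 1957/64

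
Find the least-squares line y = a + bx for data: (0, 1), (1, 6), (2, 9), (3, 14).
a = 6/5, b = 21/5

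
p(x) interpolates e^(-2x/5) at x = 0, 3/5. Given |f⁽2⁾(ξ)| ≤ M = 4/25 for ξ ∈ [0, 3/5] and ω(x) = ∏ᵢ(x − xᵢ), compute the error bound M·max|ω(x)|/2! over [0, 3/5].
9/1250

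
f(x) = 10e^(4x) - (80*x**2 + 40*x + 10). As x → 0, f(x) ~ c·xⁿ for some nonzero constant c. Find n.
3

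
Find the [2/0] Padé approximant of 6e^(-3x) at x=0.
27*x**2 - 18*x + 6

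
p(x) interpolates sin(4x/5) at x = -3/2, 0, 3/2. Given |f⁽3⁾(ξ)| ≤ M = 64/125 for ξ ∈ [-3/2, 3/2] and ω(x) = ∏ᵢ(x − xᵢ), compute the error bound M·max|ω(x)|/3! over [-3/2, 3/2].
8*sqrt(3)/125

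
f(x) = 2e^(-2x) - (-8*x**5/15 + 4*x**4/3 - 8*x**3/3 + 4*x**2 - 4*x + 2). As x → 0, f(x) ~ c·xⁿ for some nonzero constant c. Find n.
6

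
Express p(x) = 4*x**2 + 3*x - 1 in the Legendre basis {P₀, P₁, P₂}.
(1/3)P₀ + (3)P₁ + (8/3)P₂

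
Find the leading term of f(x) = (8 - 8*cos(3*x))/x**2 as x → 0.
36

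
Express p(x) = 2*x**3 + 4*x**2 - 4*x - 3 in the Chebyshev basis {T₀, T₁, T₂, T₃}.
-T₀ + (-5/2)T₁ + (2)T₂ + (1/2)T₃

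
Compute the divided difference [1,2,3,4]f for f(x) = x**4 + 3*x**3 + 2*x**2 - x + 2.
13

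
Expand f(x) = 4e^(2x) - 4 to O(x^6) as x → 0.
8*x + 8*x**2 + 16*x**3/3 + 8*x**4/3 + 16*x**5/15 + O(x**6)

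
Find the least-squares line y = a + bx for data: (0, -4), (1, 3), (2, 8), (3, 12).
a = -16/5, b = 53/10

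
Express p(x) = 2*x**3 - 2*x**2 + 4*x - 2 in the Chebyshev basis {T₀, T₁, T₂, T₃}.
(-3)T₀ + (11/2)T₁ - T₂ + (1/2)T₃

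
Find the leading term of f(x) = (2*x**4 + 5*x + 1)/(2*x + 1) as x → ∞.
x**3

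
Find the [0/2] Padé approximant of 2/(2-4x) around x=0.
1/(1 - 2*x)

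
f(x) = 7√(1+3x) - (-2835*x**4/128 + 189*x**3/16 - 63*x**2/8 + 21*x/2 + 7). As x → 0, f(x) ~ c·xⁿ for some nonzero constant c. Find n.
5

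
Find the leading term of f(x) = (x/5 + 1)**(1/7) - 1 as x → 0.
x/35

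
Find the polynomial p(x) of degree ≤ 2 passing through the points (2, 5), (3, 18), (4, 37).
3*x**2 - 2*x - 3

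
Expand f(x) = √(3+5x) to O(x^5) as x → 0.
sqrt(3) + 5*sqrt(3)*x/6 - 25*sqrt(3)*x**2/72 + 125*sqrt(3)*x**3/432 - 3125*sqrt(3)*x**4/10368 + O(x**5)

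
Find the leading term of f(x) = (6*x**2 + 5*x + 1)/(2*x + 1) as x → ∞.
3*x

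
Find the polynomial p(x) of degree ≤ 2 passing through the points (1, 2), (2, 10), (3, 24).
3*x**2 - x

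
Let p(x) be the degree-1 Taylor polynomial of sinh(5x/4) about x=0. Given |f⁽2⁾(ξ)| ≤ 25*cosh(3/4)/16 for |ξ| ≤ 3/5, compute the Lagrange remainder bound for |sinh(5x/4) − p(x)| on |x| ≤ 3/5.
9*cosh(3/4)/32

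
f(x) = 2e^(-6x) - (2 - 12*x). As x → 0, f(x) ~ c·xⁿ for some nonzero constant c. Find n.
2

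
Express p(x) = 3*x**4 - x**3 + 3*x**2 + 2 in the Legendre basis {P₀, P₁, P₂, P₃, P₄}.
(18/5)P₀ + (-3/5)P₁ + (26/7)P₂ + (-2/5)P₃ + (24/35)P₄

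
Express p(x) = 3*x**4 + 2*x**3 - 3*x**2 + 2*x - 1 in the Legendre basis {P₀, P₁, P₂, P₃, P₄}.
(-7/5)P₀ + (16/5)P₁ + (-2/7)P₂ + (4/5)P₃ + (24/35)P₄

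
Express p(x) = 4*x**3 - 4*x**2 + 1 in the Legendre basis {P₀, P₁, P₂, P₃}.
(-1/3)P₀ + (12/5)P₁ + (-8/3)P₂ + (8/5)P₃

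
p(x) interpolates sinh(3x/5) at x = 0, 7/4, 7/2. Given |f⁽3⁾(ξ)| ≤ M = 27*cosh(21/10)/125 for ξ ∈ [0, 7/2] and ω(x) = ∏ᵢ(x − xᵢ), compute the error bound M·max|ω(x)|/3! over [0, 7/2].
343*sqrt(3)*cosh(21/10)/8000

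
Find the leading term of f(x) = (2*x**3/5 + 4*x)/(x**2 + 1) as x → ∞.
2*x/5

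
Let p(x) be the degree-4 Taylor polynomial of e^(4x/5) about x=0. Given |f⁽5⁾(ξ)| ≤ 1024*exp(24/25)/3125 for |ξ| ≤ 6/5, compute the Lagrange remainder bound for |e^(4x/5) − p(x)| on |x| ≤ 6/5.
331776*exp(24/25)/48828125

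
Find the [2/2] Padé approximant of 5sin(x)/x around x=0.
(5 - 7*x**2/12)/(x**2/20 + 1)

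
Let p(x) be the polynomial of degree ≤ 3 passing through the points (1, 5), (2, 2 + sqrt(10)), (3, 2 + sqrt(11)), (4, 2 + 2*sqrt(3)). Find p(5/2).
-sqrt(3)/8 + 9*sqrt(10)/16 + 29/16 + 9*sqrt(11)/16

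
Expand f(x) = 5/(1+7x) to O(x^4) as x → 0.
5 - 35*x + 245*x**2 - 1715*x**3 + O(x**4)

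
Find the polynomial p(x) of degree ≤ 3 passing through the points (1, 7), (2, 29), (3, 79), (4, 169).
2*x**3 + 2*x**2 + 2*x + 1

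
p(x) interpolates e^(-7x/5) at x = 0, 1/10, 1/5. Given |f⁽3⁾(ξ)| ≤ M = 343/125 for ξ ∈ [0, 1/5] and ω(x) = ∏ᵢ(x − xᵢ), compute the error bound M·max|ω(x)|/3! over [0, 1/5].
343*sqrt(3)/3375000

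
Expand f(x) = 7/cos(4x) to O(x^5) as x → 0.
7 + 56*x**2 + 1120*x**4/3 + O(x**5)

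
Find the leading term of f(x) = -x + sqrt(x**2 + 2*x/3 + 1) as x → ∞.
1/3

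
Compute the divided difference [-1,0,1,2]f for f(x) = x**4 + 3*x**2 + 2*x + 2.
2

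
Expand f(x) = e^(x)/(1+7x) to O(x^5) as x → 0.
1 - 6*x + 85*x**2/2 - 892*x**3/3 + 16651*x**4/8 + O(x**5)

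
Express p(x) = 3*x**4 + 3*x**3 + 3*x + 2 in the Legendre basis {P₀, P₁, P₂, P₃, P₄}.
(13/5)P₀ + (24/5)P₁ + (12/7)P₂ + (6/5)P₃ + (24/35)P₄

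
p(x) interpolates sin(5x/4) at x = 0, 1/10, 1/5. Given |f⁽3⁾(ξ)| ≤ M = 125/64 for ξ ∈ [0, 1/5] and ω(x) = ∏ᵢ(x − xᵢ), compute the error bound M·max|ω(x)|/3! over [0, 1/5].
sqrt(3)/13824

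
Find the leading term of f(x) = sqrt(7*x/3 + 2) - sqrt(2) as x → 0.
7*sqrt(2)*x/12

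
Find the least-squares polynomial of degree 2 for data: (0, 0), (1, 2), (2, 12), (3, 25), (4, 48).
1/35 + (-67/70)x + (45/14)x²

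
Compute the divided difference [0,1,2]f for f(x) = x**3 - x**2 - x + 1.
2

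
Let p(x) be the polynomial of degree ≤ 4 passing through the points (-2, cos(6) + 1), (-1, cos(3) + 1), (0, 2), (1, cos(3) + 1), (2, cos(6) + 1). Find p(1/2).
5*cos(3)/16 - cos(6)/64 + 109/64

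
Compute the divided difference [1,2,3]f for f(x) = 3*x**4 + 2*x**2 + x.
77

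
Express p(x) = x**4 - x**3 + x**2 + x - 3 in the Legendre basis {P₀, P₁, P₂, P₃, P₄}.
(-37/15)P₀ + (2/5)P₁ + (26/21)P₂ + (-2/5)P₃ + (8/35)P₄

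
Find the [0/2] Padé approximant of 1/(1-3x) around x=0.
1/(1 - 3*x)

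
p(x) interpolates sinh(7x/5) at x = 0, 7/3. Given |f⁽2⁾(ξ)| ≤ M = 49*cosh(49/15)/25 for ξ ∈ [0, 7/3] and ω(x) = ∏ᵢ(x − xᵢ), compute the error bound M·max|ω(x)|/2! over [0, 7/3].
2401*cosh(49/15)/1800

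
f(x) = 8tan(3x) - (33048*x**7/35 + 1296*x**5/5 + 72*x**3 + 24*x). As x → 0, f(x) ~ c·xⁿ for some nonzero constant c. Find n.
9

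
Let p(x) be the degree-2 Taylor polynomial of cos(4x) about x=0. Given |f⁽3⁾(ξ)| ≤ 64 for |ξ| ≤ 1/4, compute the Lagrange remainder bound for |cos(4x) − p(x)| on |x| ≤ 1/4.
1/6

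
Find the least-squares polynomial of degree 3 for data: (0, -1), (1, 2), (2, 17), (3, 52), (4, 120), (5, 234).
-151/126 + (2053/756)x + (-103/126)x² + (209/108)x³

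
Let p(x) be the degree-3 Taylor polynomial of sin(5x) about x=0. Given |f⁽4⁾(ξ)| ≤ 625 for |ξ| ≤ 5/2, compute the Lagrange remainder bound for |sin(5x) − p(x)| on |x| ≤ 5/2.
390625/384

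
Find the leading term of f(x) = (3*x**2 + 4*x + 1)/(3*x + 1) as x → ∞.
x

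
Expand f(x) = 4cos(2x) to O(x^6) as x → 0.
4 - 8*x**2 + 8*x**4/3 + O(x**6)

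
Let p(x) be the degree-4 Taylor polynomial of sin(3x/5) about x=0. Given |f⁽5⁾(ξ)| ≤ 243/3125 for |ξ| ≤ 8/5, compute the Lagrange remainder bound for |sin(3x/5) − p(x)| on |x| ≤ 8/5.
331776/48828125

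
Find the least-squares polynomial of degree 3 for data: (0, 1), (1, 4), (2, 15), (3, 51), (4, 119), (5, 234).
8/7 + (17/14)x + (-13/14)x² + (2)x³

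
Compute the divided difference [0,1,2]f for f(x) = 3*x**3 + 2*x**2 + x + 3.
11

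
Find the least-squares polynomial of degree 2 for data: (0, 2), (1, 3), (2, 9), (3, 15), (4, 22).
53/35 + (62/35)x + (6/7)x²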